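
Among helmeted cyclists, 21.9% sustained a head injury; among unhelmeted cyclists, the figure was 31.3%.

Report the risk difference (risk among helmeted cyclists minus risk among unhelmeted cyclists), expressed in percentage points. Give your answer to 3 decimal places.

risk difference = 0.2190 − 0.3130 = -0.0940 → -9.400 percentage points

RD ≈ -9.400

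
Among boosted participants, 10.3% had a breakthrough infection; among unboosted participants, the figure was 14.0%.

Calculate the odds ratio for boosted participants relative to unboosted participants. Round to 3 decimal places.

odds, boosted participants = 0.1030/0.8970 = 0.1148
odds, unboosted participants = 0.1400/0.8600 = 0.1628
OR = 0.1148 / 0.1628 = 0.705

OR: 0.705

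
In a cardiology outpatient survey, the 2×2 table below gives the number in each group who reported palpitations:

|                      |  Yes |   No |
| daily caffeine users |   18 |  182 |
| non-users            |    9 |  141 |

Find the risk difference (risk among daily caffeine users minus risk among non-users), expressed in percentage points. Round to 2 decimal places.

3.00

risk, daily caffeine users = 18/200 = 0.0900
risk, non-users = 9/150 = 0.0600
risk difference = 0.0900 − 0.0600 = 0.0300 → 3.00 percentage points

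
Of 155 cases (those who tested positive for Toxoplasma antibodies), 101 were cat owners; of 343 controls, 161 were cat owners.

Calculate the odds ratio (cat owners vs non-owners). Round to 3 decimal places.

OR: 2.114

odds, cat owners = 101/161 = 0.6273
odds, non-owners = 54/182 = 0.2967
OR = 0.6273 / 0.2967 = 2.114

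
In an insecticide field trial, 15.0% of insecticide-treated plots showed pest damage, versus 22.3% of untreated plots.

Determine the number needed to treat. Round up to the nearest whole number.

NNT = 14

absolute risk difference = 0.073000
1 / 0.073000 = 13.699 → round up → 14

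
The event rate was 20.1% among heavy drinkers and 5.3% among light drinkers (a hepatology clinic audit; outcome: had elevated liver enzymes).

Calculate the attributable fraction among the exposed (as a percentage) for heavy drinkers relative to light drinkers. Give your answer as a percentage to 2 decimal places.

AR% = (0.2010 − 0.0530) / 0.2010 = 0.7363 → 73.63%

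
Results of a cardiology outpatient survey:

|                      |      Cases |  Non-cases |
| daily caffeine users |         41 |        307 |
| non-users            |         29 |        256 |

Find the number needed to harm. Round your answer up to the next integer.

risk, daily caffeine users = 41/348 = 0.117816
risk, non-users = 29/285 = 0.101754
absolute risk difference = 0.016062
1 / 0.016062 = 62.259 → round up → 63

63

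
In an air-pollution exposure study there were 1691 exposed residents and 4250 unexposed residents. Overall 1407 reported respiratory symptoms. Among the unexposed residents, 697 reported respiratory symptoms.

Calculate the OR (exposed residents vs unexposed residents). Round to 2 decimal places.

OR ≈ 3.69

exposed residents with the outcome: 1407 − 697 = 710
exposed residents without the outcome: 1691 − 710 = 981
unexposed residents without the outcome: 4250 − 697 = 3553
odds, exposed residents = 710/981 = 0.7238
odds, unexposed residents = 697/3553 = 0.1962
OR = 0.7238 / 0.1962 = 3.69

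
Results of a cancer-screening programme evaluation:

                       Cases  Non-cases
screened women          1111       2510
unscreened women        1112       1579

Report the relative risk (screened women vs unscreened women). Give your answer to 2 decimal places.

RR ≈ 0.74

risk, screened women = 1111/3621 = 0.3068
risk, unscreened women = 1112/2691 = 0.4132
RR = 0.3068 / 0.4132 = 0.74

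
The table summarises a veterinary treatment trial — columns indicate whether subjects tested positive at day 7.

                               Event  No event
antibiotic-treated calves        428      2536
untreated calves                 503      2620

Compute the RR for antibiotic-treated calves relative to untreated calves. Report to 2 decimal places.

RR = 0.90

risk, antibiotic-treated calves = 428/2964 = 0.1444
risk, untreated calves = 503/3123 = 0.1611
RR = 0.1444 / 0.1611 = 0.90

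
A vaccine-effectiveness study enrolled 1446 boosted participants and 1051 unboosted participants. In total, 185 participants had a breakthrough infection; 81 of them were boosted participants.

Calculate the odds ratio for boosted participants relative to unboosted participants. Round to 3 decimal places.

boosted participants without the outcome: 1446 − 81 = 1365
unboosted participants with the outcome: 185 − 81 = 104
unboosted participants without the outcome: 1051 − 104 = 947
OR = (81 × 947) / (1365 × 104) = 76707/141960 ≈ 0.540

0.540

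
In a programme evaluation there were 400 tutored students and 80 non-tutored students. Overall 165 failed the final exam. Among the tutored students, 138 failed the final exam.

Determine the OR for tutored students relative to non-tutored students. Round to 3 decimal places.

OR = 1.034

tutored students without the outcome: 400 − 138 = 262
non-tutored students with the outcome: 165 − 138 = 27
non-tutored students without the outcome: 80 − 27 = 53
OR = (138 × 53) / (262 × 27) = 7314/7074 ≈ 1.034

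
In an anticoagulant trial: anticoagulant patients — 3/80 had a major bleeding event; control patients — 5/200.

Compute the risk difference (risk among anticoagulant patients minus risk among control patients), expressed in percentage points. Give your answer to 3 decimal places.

risk, anticoagulant patients = 3/80 = 0.03750
risk, control patients = 5/200 = 0.02500
risk difference = 0.03750 − 0.02500 = 0.01250 → 1.250 percentage points

RD ≈ 1.250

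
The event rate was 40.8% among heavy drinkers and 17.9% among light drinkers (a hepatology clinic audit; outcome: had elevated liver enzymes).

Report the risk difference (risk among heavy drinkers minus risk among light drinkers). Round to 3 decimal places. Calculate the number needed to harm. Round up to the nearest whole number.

risk difference = 0.4080 − 0.1790 = 0.229
absolute risk difference = 0.229000
1 / 0.229000 = 4.367 → round up → 5

RD = 0.229; NNH = 5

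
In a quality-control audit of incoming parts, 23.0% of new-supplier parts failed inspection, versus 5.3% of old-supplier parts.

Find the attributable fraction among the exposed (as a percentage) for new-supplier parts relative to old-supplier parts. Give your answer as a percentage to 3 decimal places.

AR% = (0.2300 − 0.0530) / 0.2300 = 0.7696 → 76.957%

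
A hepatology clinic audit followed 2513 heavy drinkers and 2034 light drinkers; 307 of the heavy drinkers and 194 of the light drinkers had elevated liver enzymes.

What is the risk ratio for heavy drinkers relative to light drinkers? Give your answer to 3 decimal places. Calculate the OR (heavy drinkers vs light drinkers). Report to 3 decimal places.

RR = 1.281; OR = 1.320

risk, heavy drinkers = 307/2513 = 0.1222
risk, light drinkers = 194/2034 = 0.0954
RR = 0.1222 / 0.0954 = 1.281
OR = (307 × 1840) / (2206 × 194) = 564880/427964 ≈ 1.320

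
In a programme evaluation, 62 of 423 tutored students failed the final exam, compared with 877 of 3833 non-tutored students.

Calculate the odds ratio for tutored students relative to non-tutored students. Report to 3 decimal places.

OR = (62 × 2956) / (361 × 877) = 183272/316597 ≈ 0.579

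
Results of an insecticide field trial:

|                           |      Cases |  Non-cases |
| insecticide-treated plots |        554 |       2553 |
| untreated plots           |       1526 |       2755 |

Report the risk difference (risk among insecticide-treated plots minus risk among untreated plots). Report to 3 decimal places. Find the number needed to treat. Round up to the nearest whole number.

RD = -0.178; NNT = 6

risk, insecticide-treated plots = 554/3107 = 0.1783
risk, untreated plots = 1526/4281 = 0.3565
risk difference = 0.1783 − 0.3565 = -0.178
absolute risk difference = 0.178152
1 / 0.178152 = 5.613 → round up → 6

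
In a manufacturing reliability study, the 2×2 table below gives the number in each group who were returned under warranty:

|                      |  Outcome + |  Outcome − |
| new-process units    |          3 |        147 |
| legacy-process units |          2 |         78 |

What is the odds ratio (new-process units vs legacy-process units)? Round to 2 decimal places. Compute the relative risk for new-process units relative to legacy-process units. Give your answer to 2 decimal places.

OR = 0.80; RR = 0.80

OR = (3 × 78) / (147 × 2) = 234/294 ≈ 0.80
risk, new-process units = 3/150 = 0.02000
risk, legacy-process units = 2/80 = 0.02500
RR = 0.02000 / 0.02500 = 0.80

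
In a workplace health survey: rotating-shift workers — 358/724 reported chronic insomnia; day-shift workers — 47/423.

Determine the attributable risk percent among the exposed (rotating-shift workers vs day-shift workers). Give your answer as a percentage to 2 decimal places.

risk, rotating-shift workers = 358/724 = 0.4945
risk, day-shift workers = 47/423 = 0.1111
AR% = (0.4945 − 0.1111) / 0.4945 = 0.7753 → 77.53%

77.53%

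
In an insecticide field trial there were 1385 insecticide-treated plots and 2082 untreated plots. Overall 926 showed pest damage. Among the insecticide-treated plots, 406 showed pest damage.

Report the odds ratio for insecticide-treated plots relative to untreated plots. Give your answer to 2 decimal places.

OR ≈ 1.25

insecticide-treated plots without the outcome: 1385 − 406 = 979
untreated plots with the outcome: 926 − 406 = 520
untreated plots without the outcome: 2082 − 520 = 1562
OR = (406 × 1562) / (979 × 520) = 634172/509080 ≈ 1.25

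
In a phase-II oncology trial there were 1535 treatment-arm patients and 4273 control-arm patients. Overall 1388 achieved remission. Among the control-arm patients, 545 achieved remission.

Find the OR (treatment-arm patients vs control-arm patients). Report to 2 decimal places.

OR ≈ 8.33

treatment-arm patients with the outcome: 1388 − 545 = 843
treatment-arm patients without the outcome: 1535 − 843 = 692
control-arm patients without the outcome: 4273 − 545 = 3728
odds, treatment-arm patients = 843/692 = 1.2182
odds, control-arm patients = 545/3728 = 0.1462
OR = 1.2182 / 0.1462 = 8.33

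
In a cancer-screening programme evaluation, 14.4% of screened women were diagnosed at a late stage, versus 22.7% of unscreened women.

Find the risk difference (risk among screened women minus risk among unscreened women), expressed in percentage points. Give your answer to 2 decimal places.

risk difference = 0.1440 − 0.2270 = -0.0830 → -8.30 percentage points

-8.30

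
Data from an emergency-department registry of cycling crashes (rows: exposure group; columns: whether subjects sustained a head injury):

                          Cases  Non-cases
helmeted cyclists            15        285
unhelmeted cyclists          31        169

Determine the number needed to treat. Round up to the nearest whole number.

NNT ≈ 10

risk, helmeted cyclists = 15/300 = 0.050000
risk, unhelmeted cyclists = 31/200 = 0.155000
absolute risk difference = 0.105000
1 / 0.105000 = 9.524 → round up → 10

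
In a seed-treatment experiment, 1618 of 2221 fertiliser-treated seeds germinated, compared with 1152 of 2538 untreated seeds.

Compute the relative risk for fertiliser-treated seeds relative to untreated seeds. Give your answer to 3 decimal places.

risk, fertiliser-treated seeds = 1618/2221 = 0.7285
risk, untreated seeds = 1152/2538 = 0.4539
RR = 0.7285 / 0.4539 = 1.605

1.605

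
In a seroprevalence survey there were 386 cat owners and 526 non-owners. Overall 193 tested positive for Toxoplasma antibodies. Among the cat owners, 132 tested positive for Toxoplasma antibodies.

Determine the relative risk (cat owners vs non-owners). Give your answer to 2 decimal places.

2.95

cat owners without the outcome: 386 − 132 = 254
non-owners with the outcome: 193 − 132 = 61
non-owners without the outcome: 526 − 61 = 465
risk, cat owners = 132/386 = 0.3420
risk, non-owners = 61/526 = 0.1160
RR = 0.3420 / 0.1160 = 2.95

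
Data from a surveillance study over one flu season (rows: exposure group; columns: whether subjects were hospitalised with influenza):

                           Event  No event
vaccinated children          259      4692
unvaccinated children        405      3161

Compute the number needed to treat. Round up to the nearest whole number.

17

risk, vaccinated children = 259/4951 = 0.052313
risk, unvaccinated children = 405/3566 = 0.113573
absolute risk difference = 0.061260
1 / 0.061260 = 16.324 → round up → 17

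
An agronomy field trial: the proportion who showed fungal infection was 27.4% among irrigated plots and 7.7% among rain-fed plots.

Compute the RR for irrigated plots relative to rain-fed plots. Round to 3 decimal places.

RR = 0.2740 / 0.0770 = 3.558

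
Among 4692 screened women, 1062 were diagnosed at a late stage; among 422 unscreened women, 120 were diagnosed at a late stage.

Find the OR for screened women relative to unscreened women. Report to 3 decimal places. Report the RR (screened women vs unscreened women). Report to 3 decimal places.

OR = (1062 × 302) / (3630 × 120) = 320724/435600 ≈ 0.736
risk, screened women = 1062/4692 = 0.2263
risk, unscreened women = 120/422 = 0.2844
RR = 0.2263 / 0.2844 = 0.796

OR = 0.736; RR = 0.796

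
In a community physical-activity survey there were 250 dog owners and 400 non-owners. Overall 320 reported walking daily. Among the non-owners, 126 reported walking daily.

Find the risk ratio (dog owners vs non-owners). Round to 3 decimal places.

RR ≈ 2.463

dog owners with the outcome: 320 − 126 = 194
dog owners without the outcome: 250 − 194 = 56
non-owners without the outcome: 400 − 126 = 274
risk, dog owners = 194/250 = 0.7760
risk, non-owners = 126/400 = 0.3150
RR = 0.7760 / 0.3150 = 2.463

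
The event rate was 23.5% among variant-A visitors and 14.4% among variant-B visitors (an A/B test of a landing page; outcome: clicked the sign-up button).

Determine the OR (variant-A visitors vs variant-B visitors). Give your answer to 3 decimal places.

odds, variant-A visitors = 0.2350/0.7650 = 0.3072
odds, variant-B visitors = 0.1440/0.8560 = 0.1682
OR = 0.3072 / 0.1682 = 1.826

OR: 1.826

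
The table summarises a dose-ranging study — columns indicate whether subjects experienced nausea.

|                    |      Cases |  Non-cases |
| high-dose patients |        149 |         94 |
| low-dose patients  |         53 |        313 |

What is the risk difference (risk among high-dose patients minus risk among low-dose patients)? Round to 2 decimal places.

risk, high-dose patients = 149/243 = 0.6132
risk, low-dose patients = 53/366 = 0.1448
risk difference = 0.6132 − 0.1448 = 0.47

RD: 0.47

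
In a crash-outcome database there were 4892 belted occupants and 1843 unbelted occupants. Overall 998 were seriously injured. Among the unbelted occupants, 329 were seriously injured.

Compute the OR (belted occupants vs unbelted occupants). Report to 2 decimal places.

belted occupants with the outcome: 998 − 329 = 669
belted occupants without the outcome: 4892 − 669 = 4223
unbelted occupants without the outcome: 1843 − 329 = 1514
OR = (669 × 1514) / (4223 × 329) = 1012866/1389367 ≈ 0.73

OR ≈ 0.73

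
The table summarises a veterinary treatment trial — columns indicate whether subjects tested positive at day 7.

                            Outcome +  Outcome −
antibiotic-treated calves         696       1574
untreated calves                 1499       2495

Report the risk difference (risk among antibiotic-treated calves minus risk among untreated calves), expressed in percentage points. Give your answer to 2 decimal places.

RD: -6.87

risk, antibiotic-treated calves = 696/2270 = 0.3066
risk, untreated calves = 1499/3994 = 0.3753
risk difference = 0.3066 − 0.3753 = -0.0687 → -6.87 percentage points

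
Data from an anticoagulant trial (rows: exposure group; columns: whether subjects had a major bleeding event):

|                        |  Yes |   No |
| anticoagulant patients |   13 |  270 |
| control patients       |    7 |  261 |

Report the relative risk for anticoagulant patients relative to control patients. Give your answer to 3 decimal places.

1.759

risk, anticoagulant patients = 13/283 = 0.04594
risk, control patients = 7/268 = 0.02612
RR = 0.04594 / 0.02612 = 1.759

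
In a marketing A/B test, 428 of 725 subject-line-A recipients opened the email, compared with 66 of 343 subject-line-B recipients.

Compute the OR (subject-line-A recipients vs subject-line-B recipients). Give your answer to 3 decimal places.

OR = (428 × 277) / (297 × 66) = 118556/19602 ≈ 6.048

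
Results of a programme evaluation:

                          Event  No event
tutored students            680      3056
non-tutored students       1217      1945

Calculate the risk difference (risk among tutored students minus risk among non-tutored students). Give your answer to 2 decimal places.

risk, tutored students = 680/3736 = 0.1820
risk, non-tutored students = 1217/3162 = 0.3849
risk difference = 0.1820 − 0.3849 = -0.20

-0.20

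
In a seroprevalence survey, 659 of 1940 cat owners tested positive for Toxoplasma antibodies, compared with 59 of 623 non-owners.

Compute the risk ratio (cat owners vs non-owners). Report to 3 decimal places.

RR: 3.587

risk, cat owners = 659/1940 = 0.3397
risk, non-owners = 59/623 = 0.0947
RR = 0.3397 / 0.0947 = 3.587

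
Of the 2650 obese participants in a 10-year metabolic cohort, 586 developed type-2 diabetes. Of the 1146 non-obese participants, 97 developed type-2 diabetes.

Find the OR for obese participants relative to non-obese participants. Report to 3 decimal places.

OR = (586 × 1049) / (2064 × 97) = 614714/200208 ≈ 3.070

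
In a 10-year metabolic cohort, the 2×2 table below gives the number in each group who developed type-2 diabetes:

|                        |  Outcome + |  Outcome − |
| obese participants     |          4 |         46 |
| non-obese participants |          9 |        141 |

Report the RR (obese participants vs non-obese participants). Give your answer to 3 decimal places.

RR: 1.333

risk, obese participants = 4/50 = 0.0800
risk, non-obese participants = 9/150 = 0.0600
RR = 0.0800 / 0.0600 = 1.333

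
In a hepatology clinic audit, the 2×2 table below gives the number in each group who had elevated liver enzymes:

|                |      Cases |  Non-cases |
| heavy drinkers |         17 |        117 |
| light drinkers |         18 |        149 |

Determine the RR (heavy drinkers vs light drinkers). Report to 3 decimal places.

risk, heavy drinkers = 17/134 = 0.1269
risk, light drinkers = 18/167 = 0.1078
RR = 0.1269 / 0.1078 = 1.177

1.177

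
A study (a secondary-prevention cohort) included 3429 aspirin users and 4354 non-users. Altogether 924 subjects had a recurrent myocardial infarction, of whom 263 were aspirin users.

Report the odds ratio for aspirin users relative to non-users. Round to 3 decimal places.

aspirin users without the outcome: 3429 − 263 = 3166
non-users with the outcome: 924 − 263 = 661
non-users without the outcome: 4354 − 661 = 3693
OR = (263 × 3693) / (3166 × 661) = 971259/2092726 ≈ 0.464

OR ≈ 0.464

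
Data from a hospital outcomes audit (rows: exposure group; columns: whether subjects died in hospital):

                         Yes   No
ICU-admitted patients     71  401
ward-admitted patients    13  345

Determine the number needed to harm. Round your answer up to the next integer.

risk, ICU-admitted patients = 71/472 = 0.150424
risk, ward-admitted patients = 13/358 = 0.036313
absolute risk difference = 0.114111
1 / 0.114111 = 8.763 → round up → 9

NNH = 9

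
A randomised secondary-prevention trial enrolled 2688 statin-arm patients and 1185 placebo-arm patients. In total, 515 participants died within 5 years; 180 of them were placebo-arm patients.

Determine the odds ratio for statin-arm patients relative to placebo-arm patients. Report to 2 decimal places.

0.79

statin-arm patients with the outcome: 515 − 180 = 335
statin-arm patients without the outcome: 2688 − 335 = 2353
placebo-arm patients without the outcome: 1185 − 180 = 1005
OR = (335 × 1005) / (2353 × 180) = 336675/423540 ≈ 0.79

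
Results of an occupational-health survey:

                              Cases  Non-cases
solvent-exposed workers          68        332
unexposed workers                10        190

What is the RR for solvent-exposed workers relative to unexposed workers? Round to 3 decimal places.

RR = 3.400

risk, solvent-exposed workers = 68/400 = 0.1700
risk, unexposed workers = 10/200 = 0.0500
RR = 0.1700 / 0.0500 = 3.400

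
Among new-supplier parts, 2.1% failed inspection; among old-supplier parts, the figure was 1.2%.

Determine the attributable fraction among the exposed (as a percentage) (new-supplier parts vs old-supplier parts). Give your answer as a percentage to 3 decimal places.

AR% = (0.02100 − 0.01200) / 0.02100 = 0.4286 → 42.857%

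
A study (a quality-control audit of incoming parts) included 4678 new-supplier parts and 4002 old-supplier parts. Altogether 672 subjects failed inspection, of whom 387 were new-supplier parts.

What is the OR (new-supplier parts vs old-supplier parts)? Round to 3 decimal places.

1.176

new-supplier parts without the outcome: 4678 − 387 = 4291
old-supplier parts with the outcome: 672 − 387 = 285
old-supplier parts without the outcome: 4002 − 285 = 3717
OR = (387 × 3717) / (4291 × 285) = 1438479/1222935 ≈ 1.176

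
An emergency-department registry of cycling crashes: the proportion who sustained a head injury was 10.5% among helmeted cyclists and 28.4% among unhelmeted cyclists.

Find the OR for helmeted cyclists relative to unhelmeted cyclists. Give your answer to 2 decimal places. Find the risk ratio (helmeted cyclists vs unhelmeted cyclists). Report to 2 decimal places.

odds, helmeted cyclists = 0.1050/0.8950 = 0.1173
odds, unhelmeted cyclists = 0.2840/0.7160 = 0.3966
OR = 0.1173 / 0.3966 = 0.30
RR = 0.1050 / 0.2840 = 0.37

OR = 0.30; RR = 0.37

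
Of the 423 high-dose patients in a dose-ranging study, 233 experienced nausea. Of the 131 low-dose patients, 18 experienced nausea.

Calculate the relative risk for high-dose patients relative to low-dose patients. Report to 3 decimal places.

RR ≈ 4.009

risk, high-dose patients = 233/423 = 0.5508
risk, low-dose patients = 18/131 = 0.1374
RR = 0.5508 / 0.1374 = 4.009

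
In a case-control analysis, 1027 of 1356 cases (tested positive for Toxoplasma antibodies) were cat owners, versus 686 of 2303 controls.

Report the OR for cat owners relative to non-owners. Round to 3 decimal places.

OR = (1027 × 1617) / (686 × 329) = 1660659/225694 ≈ 7.358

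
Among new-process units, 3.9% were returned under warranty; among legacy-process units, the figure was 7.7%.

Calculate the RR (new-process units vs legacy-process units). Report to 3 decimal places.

RR = 0.03900 / 0.07700 = 0.506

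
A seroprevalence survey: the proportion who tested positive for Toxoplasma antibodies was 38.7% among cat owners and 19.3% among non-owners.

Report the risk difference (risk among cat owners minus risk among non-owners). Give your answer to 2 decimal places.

risk difference = 0.3870 − 0.1930 = 0.19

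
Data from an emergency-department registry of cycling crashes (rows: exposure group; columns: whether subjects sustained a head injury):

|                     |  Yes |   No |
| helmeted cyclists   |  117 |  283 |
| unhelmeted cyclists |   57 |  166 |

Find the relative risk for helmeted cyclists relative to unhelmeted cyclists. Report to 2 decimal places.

1.14

risk, helmeted cyclists = 117/400 = 0.2925
risk, unhelmeted cyclists = 57/223 = 0.2556
RR = 0.2925 / 0.2556 = 1.14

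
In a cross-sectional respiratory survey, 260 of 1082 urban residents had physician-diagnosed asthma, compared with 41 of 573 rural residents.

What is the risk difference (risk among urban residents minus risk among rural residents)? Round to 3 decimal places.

0.169

risk, urban residents = 260/1082 = 0.2403
risk, rural residents = 41/573 = 0.0716
risk difference = 0.2403 − 0.0716 = 0.169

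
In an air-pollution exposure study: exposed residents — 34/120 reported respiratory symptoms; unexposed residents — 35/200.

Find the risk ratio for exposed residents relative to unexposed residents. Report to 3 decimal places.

risk, exposed residents = 34/120 = 0.2833
risk, unexposed residents = 35/200 = 0.1750
RR = 0.2833 / 0.1750 = 1.619

RR ≈ 1.619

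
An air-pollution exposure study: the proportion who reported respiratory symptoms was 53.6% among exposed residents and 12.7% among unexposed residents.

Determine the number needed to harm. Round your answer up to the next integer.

absolute risk difference = 0.409000
1 / 0.409000 = 2.445 → round up → 3

NNH: 3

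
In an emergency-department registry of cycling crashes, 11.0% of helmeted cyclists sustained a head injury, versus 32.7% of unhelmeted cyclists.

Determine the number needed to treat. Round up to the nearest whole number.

5

absolute risk difference = 0.217000
1 / 0.217000 = 4.608 → round up → 5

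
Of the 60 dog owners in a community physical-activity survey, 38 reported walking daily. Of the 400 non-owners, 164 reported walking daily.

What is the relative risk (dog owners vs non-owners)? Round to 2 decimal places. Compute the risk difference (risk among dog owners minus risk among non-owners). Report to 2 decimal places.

RR = 1.54; RD = 0.22

risk, dog owners = 38/60 = 0.6333
risk, non-owners = 164/400 = 0.4100
RR = 0.6333 / 0.4100 = 1.54
risk difference = 0.6333 − 0.4100 = 0.22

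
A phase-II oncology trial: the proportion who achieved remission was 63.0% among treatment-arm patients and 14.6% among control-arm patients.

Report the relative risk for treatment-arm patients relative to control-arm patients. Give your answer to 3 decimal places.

RR = 0.6300 / 0.1460 = 4.315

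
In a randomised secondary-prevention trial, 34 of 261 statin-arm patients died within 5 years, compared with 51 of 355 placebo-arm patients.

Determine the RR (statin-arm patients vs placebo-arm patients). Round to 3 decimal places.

risk, statin-arm patients = 34/261 = 0.1303
risk, placebo-arm patients = 51/355 = 0.1437
RR = 0.1303 / 0.1437 = 0.907

0.907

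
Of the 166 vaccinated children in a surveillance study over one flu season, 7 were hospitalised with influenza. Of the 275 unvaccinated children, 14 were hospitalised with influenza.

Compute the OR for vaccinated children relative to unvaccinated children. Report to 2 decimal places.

odds, vaccinated children = 7/159 = 0.04403
odds, unvaccinated children = 14/261 = 0.05364
OR = 0.04403 / 0.05364 = 0.82

0.82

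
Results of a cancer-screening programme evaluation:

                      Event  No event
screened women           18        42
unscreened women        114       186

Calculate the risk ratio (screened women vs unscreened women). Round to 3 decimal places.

risk, screened women = 18/60 = 0.3000
risk, unscreened women = 114/300 = 0.3800
RR = 0.3000 / 0.3800 = 0.789

RR = 0.789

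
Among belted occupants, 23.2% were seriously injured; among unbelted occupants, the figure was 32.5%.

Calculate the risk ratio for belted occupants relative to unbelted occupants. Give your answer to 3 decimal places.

RR = 0.2320 / 0.3250 = 0.714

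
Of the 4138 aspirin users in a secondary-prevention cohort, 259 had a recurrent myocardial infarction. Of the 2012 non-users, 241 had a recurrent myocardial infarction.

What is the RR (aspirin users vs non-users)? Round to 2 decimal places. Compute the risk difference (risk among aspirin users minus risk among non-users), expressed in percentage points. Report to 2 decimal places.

RR = 0.52; RD = -5.72

risk, aspirin users = 259/4138 = 0.0626
risk, non-users = 241/2012 = 0.1198
RR = 0.0626 / 0.1198 = 0.52
risk difference = 0.0626 − 0.1198 = -0.0572 → -5.72 percentage points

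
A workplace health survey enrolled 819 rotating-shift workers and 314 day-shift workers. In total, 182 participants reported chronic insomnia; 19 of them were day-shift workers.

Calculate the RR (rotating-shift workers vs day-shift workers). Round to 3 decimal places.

rotating-shift workers with the outcome: 182 − 19 = 163
rotating-shift workers without the outcome: 819 − 163 = 656
day-shift workers without the outcome: 314 − 19 = 295
risk, rotating-shift workers = 163/819 = 0.1990
risk, day-shift workers = 19/314 = 0.0605
RR = 0.1990 / 0.0605 = 3.289

3.289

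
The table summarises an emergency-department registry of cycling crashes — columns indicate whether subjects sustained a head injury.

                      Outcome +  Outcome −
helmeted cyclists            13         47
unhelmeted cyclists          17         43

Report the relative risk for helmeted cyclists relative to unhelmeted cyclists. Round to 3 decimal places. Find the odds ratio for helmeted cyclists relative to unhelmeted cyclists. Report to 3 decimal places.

risk, helmeted cyclists = 13/60 = 0.2167
risk, unhelmeted cyclists = 17/60 = 0.2833
RR = 0.2167 / 0.2833 = 0.765
OR = (13 × 43) / (47 × 17) = 559/799 ≈ 0.700

RR = 0.765; OR = 0.700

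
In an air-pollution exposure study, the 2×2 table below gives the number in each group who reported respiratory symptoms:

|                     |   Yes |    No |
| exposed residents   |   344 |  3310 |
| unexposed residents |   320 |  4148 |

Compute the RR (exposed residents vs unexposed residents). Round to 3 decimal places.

RR = 1.314

risk, exposed residents = 344/3654 = 0.0941
risk, unexposed residents = 320/4468 = 0.0716
RR = 0.0941 / 0.0716 = 1.314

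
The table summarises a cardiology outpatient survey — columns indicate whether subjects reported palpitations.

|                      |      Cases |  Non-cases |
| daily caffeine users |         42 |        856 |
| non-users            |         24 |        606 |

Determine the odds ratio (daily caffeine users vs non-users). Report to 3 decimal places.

odds, daily caffeine users = 42/856 = 0.04907
odds, non-users = 24/606 = 0.03960
OR = 0.04907 / 0.03960 = 1.239

OR: 1.239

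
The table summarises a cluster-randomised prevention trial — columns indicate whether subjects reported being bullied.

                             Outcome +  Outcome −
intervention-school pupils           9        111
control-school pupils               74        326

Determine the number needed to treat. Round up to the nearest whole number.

NNT: 10

risk, intervention-school pupils = 9/120 = 0.075000
risk, control-school pupils = 74/400 = 0.185000
absolute risk difference = 0.110000
1 / 0.110000 = 9.091 → round up → 10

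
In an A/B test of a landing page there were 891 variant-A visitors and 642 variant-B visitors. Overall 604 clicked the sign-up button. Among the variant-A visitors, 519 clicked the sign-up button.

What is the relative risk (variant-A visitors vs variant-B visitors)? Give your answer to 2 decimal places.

4.40

variant-A visitors without the outcome: 891 − 519 = 372
variant-B visitors with the outcome: 604 − 519 = 85
variant-B visitors without the outcome: 642 − 85 = 557
risk, variant-A visitors = 519/891 = 0.5825
risk, variant-B visitors = 85/642 = 0.1324
RR = 0.5825 / 0.1324 = 4.40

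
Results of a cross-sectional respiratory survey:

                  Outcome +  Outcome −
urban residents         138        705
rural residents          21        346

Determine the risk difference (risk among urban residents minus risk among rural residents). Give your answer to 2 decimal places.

0.11

risk, urban residents = 138/843 = 0.1637
risk, rural residents = 21/367 = 0.0572
risk difference = 0.1637 − 0.0572 = 0.11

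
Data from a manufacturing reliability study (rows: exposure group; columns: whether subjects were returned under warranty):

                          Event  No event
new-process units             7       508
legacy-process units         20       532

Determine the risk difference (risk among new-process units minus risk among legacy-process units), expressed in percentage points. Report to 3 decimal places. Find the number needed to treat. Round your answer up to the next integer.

risk, new-process units = 7/515 = 0.01359
risk, legacy-process units = 20/552 = 0.03623
risk difference = 0.01359 − 0.03623 = -0.02264 → -2.264 percentage points
absolute risk difference = 0.022640
1 / 0.022640 = 44.170 → round up → 45

RD = -2.264; NNT = 45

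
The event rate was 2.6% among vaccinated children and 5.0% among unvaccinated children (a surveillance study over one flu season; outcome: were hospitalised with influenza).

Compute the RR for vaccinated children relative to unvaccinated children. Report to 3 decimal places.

RR = 0.02600 / 0.05000 = 0.520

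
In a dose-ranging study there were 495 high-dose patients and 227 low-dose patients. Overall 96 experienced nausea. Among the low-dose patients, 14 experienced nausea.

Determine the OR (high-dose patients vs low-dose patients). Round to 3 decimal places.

high-dose patients with the outcome: 96 − 14 = 82
high-dose patients without the outcome: 495 − 82 = 413
low-dose patients without the outcome: 227 − 14 = 213
OR = (82 × 213) / (413 × 14) = 17466/5782 ≈ 3.021

OR: 3.021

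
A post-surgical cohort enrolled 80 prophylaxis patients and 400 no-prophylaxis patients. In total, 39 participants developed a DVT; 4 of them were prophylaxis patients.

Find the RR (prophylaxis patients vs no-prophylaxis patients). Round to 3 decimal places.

RR ≈ 0.571

prophylaxis patients without the outcome: 80 − 4 = 76
no-prophylaxis patients with the outcome: 39 − 4 = 35
no-prophylaxis patients without the outcome: 400 − 35 = 365
risk, prophylaxis patients = 4/80 = 0.0500
risk, no-prophylaxis patients = 35/400 = 0.0875
RR = 0.0500 / 0.0875 = 0.571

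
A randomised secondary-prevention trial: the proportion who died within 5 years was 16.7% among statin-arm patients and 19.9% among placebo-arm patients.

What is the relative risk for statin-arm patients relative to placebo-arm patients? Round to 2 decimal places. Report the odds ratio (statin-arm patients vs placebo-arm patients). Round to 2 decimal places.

RR = 0.84; OR = 0.81

RR = 0.1670 / 0.1990 = 0.84
odds, statin-arm patients = 0.1670/0.8330 = 0.2005
odds, placebo-arm patients = 0.1990/0.8010 = 0.2484
OR = 0.2005 / 0.2484 = 0.81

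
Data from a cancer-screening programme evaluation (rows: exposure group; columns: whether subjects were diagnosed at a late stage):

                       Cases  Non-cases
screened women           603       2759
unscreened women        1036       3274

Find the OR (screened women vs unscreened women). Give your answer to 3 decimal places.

OR = (603 × 3274) / (2759 × 1036) = 1974222/2858324 ≈ 0.691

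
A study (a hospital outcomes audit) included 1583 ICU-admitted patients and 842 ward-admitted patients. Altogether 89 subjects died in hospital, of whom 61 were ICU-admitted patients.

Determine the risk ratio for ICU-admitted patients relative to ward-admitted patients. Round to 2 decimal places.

ICU-admitted patients without the outcome: 1583 − 61 = 1522
ward-admitted patients with the outcome: 89 − 61 = 28
ward-admitted patients without the outcome: 842 − 28 = 814
risk, ICU-admitted patients = 61/1583 = 0.03853
risk, ward-admitted patients = 28/842 = 0.03325
RR = 0.03853 / 0.03325 = 1.16

RR ≈ 1.16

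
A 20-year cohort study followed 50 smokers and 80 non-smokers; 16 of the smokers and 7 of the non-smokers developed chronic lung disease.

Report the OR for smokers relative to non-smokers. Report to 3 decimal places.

OR = (16 × 73) / (34 × 7) = 1168/238 ≈ 4.908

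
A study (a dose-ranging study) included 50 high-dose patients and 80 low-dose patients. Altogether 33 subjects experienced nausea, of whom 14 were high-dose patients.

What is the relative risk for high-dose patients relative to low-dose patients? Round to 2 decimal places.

RR ≈ 1.18

high-dose patients without the outcome: 50 − 14 = 36
low-dose patients with the outcome: 33 − 14 = 19
low-dose patients without the outcome: 80 − 19 = 61
risk, high-dose patients = 14/50 = 0.2800
risk, low-dose patients = 19/80 = 0.2375
RR = 0.2800 / 0.2375 = 1.18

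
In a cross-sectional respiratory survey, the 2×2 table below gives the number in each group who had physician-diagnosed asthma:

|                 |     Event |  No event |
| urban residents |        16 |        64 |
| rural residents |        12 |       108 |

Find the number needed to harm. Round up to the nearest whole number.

risk, urban residents = 16/80 = 0.200000
risk, rural residents = 12/120 = 0.100000
absolute risk difference = 0.100000
1 / 0.100000 = 10.000 → round up → 10

10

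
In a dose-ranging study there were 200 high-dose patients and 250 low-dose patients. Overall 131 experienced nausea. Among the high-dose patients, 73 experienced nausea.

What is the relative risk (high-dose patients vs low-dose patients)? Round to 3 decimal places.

1.573

high-dose patients without the outcome: 200 − 73 = 127
low-dose patients with the outcome: 131 − 73 = 58
low-dose patients without the outcome: 250 − 58 = 192
risk, high-dose patients = 73/200 = 0.3650
risk, low-dose patients = 58/250 = 0.2320
RR = 0.3650 / 0.2320 = 1.573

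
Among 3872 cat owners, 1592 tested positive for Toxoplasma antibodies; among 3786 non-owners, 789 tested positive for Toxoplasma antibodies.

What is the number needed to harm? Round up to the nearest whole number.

5

risk, cat owners = 1592/3872 = 0.411157
risk, non-owners = 789/3786 = 0.208399
absolute risk difference = 0.202758
1 / 0.202758 = 4.932 → round up → 5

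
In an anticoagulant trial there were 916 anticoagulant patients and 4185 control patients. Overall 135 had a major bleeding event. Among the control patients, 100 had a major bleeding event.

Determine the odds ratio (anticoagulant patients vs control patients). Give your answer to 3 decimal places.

1.623

anticoagulant patients with the outcome: 135 − 100 = 35
anticoagulant patients without the outcome: 916 − 35 = 881
control patients without the outcome: 4185 − 100 = 4085
odds, anticoagulant patients = 35/881 = 0.03973
odds, control patients = 100/4085 = 0.02448
OR = 0.03973 / 0.02448 = 1.623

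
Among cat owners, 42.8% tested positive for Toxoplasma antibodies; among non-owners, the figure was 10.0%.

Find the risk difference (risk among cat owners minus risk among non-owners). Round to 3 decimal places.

risk difference = 0.4280 − 0.1000 = 0.328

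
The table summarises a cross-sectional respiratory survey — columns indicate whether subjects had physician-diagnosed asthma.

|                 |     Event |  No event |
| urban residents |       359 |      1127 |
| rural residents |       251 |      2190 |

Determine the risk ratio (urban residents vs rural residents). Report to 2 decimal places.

2.35

risk, urban residents = 359/1486 = 0.2416
risk, rural residents = 251/2441 = 0.1028
RR = 0.2416 / 0.1028 = 2.35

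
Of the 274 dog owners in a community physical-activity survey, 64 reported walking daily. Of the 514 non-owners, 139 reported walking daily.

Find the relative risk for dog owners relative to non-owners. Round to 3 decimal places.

0.864

risk, dog owners = 64/274 = 0.2336
risk, non-owners = 139/514 = 0.2704
RR = 0.2336 / 0.2704 = 0.864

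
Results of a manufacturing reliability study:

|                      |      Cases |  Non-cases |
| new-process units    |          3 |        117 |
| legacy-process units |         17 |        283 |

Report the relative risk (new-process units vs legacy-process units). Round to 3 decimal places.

risk, new-process units = 3/120 = 0.02500
risk, legacy-process units = 17/300 = 0.05667
RR = 0.02500 / 0.05667 = 0.441

RR: 0.441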